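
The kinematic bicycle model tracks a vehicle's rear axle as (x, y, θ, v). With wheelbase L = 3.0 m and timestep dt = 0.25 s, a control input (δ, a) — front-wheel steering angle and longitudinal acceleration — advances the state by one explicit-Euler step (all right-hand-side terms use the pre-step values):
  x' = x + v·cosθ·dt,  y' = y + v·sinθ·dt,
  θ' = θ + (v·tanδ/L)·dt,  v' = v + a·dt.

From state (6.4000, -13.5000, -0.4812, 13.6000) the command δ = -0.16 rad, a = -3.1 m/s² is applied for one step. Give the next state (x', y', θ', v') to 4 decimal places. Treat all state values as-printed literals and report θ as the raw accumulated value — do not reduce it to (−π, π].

(9.4139, -15.0737, -0.6641, 12.8250)

x' = 6.4000 + 13.6000·cos(-0.4812)·0.25 = 9.4139
y' = -13.5000 + 13.6000·sin(-0.4812)·0.25 = -15.0737
θ' = -0.4812 + (13.6000/3.0)·tan(-0.16)·0.25 = -0.6641
v' = 13.6000 − 3.1000·0.25 = 12.8250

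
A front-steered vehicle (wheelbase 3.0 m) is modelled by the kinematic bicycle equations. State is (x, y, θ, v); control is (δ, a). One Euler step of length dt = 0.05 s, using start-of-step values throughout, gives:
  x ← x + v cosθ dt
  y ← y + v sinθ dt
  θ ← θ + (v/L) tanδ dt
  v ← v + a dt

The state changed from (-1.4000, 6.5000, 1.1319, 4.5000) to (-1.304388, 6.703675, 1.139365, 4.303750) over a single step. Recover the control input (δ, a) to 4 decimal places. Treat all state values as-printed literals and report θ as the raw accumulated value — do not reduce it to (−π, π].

δ = 0.0992, a = -3.9250

a = (v'−v)/dt = (-0.196250)/0.05 = -3.9250
Δθ = θ'−θ = 0.007465;  (v·dt/L) = 4.5000·0.05/3.0 = 0.075000
tan δ = Δθ·L/(v·dt) = 0.099533  →  δ = 0.0992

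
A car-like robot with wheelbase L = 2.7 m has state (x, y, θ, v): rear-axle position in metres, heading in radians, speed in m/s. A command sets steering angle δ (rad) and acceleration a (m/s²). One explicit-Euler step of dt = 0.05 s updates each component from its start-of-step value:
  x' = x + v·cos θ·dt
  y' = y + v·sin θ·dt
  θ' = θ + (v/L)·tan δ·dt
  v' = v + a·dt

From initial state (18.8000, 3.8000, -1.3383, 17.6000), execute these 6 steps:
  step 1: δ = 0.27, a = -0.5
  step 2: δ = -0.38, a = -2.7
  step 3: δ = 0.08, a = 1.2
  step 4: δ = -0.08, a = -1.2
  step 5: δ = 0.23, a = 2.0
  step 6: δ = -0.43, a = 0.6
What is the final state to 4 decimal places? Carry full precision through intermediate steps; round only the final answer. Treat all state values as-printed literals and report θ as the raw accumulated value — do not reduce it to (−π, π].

(20.0375, -1.3013, -1.4515, 17.5700)

after step 1 (δ=0.27, a=-0.5): (19.002759, 2.943677, -1.248097, 17.575000)
after step 2 (δ=-0.38, a=-2.7): (19.281434, 2.110286, -1.378091, 17.440000)
after step 3 (δ=0.08, a=1.2): (19.448435, 1.254426, -1.352199, 17.500000)
after step 4 (δ=-0.08, a=-1.2): (19.638188, 0.400249, -1.378180, 17.440000)
after step 5 (δ=0.23, a=2.0): (19.805112, -0.455625, -1.302561, 17.540000)
after step 6 (δ=-0.43, a=0.6): (20.037544, -1.301263, -1.451528, 17.570000)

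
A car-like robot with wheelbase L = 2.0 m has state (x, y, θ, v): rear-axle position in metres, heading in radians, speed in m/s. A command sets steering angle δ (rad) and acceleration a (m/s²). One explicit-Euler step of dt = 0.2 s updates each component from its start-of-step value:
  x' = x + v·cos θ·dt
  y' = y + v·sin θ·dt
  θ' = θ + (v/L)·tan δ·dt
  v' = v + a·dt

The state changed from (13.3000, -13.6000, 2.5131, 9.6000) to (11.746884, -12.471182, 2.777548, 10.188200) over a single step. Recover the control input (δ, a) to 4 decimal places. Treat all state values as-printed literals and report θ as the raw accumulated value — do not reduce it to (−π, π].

a = (v'−v)/dt = (0.588200)/0.2 = 2.9410
Δθ = θ'−θ = 0.264448;  (v·dt/L) = 9.6000·0.2/2.0 = 0.960000
tan δ = Δθ·L/(v·dt) = 0.275467  →  δ = 0.2688

δ = 0.2688, a = 2.9410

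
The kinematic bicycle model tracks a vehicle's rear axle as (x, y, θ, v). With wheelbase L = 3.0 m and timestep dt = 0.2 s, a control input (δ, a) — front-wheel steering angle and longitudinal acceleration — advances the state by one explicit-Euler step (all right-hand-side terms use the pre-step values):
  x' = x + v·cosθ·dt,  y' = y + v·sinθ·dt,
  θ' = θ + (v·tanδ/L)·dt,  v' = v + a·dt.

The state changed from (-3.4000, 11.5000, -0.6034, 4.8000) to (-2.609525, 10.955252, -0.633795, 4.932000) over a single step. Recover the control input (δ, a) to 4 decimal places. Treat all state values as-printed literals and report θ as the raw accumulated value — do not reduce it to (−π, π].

a = (v'−v)/dt = (0.132000)/0.2 = 0.6600
Δθ = θ'−θ = -0.030395;  (v·dt/L) = 4.8000·0.2/3.0 = 0.320000
tan δ = Δθ·L/(v·dt) = -0.094984  →  δ = -0.0947

δ = -0.0947, a = 0.6600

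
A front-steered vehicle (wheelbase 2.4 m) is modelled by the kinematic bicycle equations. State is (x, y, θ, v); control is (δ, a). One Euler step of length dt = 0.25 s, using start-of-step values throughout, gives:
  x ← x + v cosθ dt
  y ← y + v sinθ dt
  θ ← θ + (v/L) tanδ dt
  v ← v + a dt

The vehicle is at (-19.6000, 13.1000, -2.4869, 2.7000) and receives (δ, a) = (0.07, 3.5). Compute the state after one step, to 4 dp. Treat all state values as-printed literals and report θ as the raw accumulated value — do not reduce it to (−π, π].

(-20.1354, 12.6890, -2.4672, 3.5750)

x' = -19.6000 + 2.7000·cos(-2.4869)·0.25 = -20.1354
y' = 13.1000 + 2.7000·sin(-2.4869)·0.25 = 12.6890
θ' = -2.4869 + (2.7000/2.4)·tan(0.07)·0.25 = -2.4672
v' = 2.7000 + 3.5000·0.25 = 3.5750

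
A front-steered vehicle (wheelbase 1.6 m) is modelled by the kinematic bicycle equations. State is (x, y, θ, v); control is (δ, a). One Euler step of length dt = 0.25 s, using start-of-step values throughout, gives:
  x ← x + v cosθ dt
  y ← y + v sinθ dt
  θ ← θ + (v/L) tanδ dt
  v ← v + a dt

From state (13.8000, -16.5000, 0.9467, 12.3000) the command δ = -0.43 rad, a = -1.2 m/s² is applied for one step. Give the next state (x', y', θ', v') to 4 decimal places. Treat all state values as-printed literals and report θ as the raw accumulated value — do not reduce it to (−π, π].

(15.5969, -14.0047, 0.0653, 12.0000)

x' = 13.8000 + 12.3000·cos(0.9467)·0.25 = 15.5969
y' = -16.5000 + 12.3000·sin(0.9467)·0.25 = -14.0047
θ' = 0.9467 + (12.3000/1.6)·tan(-0.43)·0.25 = 0.0653
v' = 12.3000 − 1.2000·0.25 = 12.0000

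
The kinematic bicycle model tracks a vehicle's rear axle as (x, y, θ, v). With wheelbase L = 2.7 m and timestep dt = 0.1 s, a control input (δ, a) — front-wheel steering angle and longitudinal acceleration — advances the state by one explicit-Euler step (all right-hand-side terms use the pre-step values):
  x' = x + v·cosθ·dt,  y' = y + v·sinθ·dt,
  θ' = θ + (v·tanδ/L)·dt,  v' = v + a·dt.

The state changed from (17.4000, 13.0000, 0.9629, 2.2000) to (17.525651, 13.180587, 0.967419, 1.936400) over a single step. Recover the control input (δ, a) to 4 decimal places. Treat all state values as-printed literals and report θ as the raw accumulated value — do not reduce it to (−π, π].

δ = 0.0554, a = -2.6360

a = (v'−v)/dt = (-0.263600)/0.1 = -2.6360
Δθ = θ'−θ = 0.004519;  (v·dt/L) = 2.2000·0.1/2.7 = 0.081481
tan δ = Δθ·L/(v·dt) = 0.055460  →  δ = 0.0554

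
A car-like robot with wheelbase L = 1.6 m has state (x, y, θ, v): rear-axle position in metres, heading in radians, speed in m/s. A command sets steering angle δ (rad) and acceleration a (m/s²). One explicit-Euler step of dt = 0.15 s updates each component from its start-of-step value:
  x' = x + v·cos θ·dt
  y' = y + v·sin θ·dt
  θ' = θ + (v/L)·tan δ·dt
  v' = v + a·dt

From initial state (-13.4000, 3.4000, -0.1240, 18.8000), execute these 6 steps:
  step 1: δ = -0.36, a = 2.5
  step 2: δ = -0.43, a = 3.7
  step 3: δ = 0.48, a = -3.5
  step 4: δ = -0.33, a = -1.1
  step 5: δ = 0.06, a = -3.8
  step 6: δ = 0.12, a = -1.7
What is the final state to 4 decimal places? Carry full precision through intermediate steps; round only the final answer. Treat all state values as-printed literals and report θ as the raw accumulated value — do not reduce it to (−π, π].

(-4.4294, -8.9467, -0.9496, 18.2150)

after step 1 (δ=-0.36, a=2.5): (-10.601652, 3.051215, -0.787410, 19.175000)
after step 2 (δ=-0.43, a=3.7): (-8.571932, 1.013312, -1.611853, 19.730000)
after step 3 (δ=0.48, a=-3.5): (-8.693405, -1.943694, -0.648886, 19.205000)
after step 4 (δ=-0.33, a=-1.1): (-6.398146, -3.684528, -1.265591, 19.040000)
after step 5 (δ=0.06, a=-3.8): (-5.539949, -6.408539, -1.158362, 18.470000)
after step 6 (δ=0.12, a=-1.7): (-4.429420, -8.946726, -0.949572, 18.215000)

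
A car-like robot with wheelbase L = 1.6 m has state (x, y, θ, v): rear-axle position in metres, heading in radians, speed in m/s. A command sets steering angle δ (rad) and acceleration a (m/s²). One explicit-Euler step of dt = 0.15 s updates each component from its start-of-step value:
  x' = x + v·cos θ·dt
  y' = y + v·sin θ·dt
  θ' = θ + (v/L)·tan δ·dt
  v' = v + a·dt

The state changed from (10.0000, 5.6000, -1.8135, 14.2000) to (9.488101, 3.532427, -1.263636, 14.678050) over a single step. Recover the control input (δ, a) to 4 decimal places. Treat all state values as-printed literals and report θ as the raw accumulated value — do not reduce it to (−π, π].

a = (v'−v)/dt = (0.478050)/0.15 = 3.1870
Δθ = θ'−θ = 0.549864;  (v·dt/L) = 14.2000·0.15/1.6 = 1.331250
tan δ = Δθ·L/(v·dt) = 0.413043  →  δ = 0.3917

δ = 0.3917, a = 3.1870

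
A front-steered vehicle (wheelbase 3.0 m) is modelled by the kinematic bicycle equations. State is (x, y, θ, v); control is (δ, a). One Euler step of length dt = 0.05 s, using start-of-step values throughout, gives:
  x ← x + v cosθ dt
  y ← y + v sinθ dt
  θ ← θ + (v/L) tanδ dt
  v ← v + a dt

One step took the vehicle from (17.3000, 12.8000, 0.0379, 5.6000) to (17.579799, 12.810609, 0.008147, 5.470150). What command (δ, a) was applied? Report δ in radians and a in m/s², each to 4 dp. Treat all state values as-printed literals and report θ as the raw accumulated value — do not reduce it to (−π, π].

a = (v'−v)/dt = (-0.129850)/0.05 = -2.5970
Δθ = θ'−θ = -0.029753;  (v·dt/L) = 5.6000·0.05/3.0 = 0.093333
tan δ = Δθ·L/(v·dt) = -0.318782  →  δ = -0.3086

δ = -0.3086, a = -2.5970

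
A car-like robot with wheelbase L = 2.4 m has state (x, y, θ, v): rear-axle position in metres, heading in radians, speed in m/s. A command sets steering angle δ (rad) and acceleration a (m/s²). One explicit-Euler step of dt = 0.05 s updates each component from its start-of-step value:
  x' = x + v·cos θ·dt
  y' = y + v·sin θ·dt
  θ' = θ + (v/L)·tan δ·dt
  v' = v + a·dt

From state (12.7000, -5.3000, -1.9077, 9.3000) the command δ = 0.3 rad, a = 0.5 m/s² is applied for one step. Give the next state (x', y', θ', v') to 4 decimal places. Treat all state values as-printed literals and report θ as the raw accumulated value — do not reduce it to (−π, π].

(12.5463, -5.7389, -1.8478, 9.3250)

x' = 12.7000 + 9.3000·cos(-1.9077)·0.05 = 12.5463
y' = -5.3000 + 9.3000·sin(-1.9077)·0.05 = -5.7389
θ' = -1.9077 + (9.3000/2.4)·tan(0.3)·0.05 = -1.8478
v' = 9.3000 + 0.5000·0.05 = 9.3250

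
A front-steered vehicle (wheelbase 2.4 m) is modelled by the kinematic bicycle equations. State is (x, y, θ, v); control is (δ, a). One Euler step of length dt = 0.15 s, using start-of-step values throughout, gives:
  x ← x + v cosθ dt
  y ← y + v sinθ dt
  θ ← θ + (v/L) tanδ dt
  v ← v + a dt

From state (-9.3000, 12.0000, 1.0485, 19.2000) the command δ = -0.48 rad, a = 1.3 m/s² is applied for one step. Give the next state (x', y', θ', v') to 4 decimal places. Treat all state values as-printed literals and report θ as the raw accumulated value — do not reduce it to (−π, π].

x' = -9.3000 + 19.2000·cos(1.0485)·0.15 = -7.8632
y' = 12.0000 + 19.2000·sin(1.0485)·0.15 = 14.4960
θ' = 1.0485 + (19.2000/2.4)·tan(-0.48)·0.15 = 0.4238
v' = 19.2000 + 1.3000·0.15 = 19.3950

(-7.8632, 14.4960, 0.4238, 19.3950)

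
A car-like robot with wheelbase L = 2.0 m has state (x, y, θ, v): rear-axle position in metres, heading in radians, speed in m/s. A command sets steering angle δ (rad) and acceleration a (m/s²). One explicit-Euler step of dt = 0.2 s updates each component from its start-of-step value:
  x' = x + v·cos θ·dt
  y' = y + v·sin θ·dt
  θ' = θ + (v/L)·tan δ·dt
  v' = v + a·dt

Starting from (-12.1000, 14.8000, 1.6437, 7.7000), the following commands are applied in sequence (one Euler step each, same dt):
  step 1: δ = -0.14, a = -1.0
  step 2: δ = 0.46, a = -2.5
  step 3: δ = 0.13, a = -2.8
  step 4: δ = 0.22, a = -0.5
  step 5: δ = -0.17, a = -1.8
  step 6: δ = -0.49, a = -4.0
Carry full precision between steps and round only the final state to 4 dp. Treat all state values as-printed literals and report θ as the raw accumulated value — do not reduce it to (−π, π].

after step 1 (δ=-0.14, a=-1.0): (-12.212172, 16.335909, 1.535190, 7.500000)
after step 2 (δ=0.46, a=-2.5): (-12.158774, 17.834959, 1.906777, 7.000000)
after step 3 (δ=0.13, a=-2.8): (-12.620347, 19.156681, 1.998293, 6.440000)
after step 4 (δ=0.22, a=-0.5): (-13.154344, 20.328770, 2.142304, 6.340000)
after step 5 (δ=-0.17, a=-1.8): (-13.840206, 21.395267, 2.033473, 5.980000)
after step 6 (δ=-0.49, a=-4.0): (-14.374035, 22.465521, 1.714507, 5.180000)

(-14.3740, 22.4655, 1.7145, 5.1800)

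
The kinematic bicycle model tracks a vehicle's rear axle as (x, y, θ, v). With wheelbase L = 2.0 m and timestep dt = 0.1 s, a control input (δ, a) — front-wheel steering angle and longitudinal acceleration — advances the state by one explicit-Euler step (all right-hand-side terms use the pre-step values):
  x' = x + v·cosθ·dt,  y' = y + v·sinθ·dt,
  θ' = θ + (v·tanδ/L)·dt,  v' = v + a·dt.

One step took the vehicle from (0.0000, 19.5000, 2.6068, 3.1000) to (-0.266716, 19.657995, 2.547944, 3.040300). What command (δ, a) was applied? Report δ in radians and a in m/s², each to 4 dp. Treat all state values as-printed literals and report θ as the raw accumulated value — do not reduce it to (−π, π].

a = (v'−v)/dt = (-0.059700)/0.1 = -0.5970
Δθ = θ'−θ = -0.058856;  (v·dt/L) = 3.1000·0.1/2.0 = 0.155000
tan δ = Δθ·L/(v·dt) = -0.379716  →  δ = -0.3629

δ = -0.3629, a = -0.5970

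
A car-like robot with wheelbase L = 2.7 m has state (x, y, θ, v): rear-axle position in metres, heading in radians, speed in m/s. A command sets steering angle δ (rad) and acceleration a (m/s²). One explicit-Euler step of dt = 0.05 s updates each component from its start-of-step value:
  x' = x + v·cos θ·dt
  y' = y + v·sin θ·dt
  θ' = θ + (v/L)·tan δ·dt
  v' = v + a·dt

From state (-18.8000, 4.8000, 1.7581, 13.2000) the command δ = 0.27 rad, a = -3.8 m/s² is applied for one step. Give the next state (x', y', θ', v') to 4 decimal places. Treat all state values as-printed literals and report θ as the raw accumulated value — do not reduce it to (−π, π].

(-18.9229, 5.4485, 1.8258, 13.0100)

x' = -18.8000 + 13.2000·cos(1.7581)·0.05 = -18.9229
y' = 4.8000 + 13.2000·sin(1.7581)·0.05 = 5.4485
θ' = 1.7581 + (13.2000/2.7)·tan(0.27)·0.05 = 1.8258
v' = 13.2000 − 3.8000·0.05 = 13.0100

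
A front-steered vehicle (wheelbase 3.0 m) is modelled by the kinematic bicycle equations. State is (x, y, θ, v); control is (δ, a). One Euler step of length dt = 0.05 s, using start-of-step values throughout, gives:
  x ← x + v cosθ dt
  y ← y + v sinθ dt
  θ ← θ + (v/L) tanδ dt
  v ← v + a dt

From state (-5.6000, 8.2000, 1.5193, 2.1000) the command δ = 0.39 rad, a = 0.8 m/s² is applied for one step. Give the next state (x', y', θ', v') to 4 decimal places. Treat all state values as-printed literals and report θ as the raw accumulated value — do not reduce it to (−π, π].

(-5.5946, 8.3049, 1.5337, 2.1400)

x' = -5.6000 + 2.1000·cos(1.5193)·0.05 = -5.5946
y' = 8.2000 + 2.1000·sin(1.5193)·0.05 = 8.3049
θ' = 1.5193 + (2.1000/3.0)·tan(0.39)·0.05 = 1.5337
v' = 2.1000 + 0.8000·0.05 = 2.1400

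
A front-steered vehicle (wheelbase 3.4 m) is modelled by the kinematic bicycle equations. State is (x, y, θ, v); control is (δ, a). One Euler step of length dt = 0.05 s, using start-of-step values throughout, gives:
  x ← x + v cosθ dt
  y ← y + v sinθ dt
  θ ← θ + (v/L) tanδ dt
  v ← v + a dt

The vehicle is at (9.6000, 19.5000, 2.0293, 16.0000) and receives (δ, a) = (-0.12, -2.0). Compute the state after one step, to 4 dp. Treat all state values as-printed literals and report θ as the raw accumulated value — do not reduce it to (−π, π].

(9.2459, 20.2174, 2.0009, 15.9000)

x' = 9.6000 + 16.0000·cos(2.0293)·0.05 = 9.2459
y' = 19.5000 + 16.0000·sin(2.0293)·0.05 = 20.2174
θ' = 2.0293 + (16.0000/3.4)·tan(-0.12)·0.05 = 2.0009
v' = 16.0000 − 2.0000·0.05 = 15.9000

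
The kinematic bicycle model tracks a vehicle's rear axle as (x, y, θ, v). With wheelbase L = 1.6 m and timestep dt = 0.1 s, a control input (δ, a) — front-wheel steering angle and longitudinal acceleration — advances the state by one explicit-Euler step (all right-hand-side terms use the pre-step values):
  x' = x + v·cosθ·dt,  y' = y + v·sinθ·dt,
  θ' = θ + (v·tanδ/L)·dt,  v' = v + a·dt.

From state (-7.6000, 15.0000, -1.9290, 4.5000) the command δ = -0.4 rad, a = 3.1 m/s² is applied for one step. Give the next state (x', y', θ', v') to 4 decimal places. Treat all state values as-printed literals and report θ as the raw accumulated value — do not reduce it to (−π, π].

x' = -7.6000 + 4.5000·cos(-1.9290)·0.1 = -7.7578
y' = 15.0000 + 4.5000·sin(-1.9290)·0.1 = 14.5786
θ' = -1.9290 + (4.5000/1.6)·tan(-0.4)·0.1 = -2.0479
v' = 4.5000 + 3.1000·0.1 = 4.8100

(-7.7578, 14.5786, -2.0479, 4.8100)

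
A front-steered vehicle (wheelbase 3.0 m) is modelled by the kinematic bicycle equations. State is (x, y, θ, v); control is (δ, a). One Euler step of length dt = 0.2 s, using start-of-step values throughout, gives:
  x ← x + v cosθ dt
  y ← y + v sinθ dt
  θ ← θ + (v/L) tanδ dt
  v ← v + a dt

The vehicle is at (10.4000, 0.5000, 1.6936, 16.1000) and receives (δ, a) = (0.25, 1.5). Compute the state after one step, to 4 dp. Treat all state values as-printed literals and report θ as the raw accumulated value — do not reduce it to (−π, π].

x' = 10.4000 + 16.1000·cos(1.6936)·0.2 = 10.0056
y' = 0.5000 + 16.1000·sin(1.6936)·0.2 = 3.6958
θ' = 1.6936 + (16.1000/3.0)·tan(0.25)·0.2 = 1.9677
v' = 16.1000 + 1.5000·0.2 = 16.4000

(10.0056, 3.6958, 1.9677, 16.4000)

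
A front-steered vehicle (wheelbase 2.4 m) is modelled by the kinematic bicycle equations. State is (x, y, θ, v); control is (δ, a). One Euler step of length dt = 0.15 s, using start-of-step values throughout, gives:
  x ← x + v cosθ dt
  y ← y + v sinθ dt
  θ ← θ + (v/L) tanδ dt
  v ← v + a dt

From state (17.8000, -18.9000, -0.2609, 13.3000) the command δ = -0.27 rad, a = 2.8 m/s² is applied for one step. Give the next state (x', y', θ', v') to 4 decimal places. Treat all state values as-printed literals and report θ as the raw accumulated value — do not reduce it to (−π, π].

(19.7275, -19.4146, -0.4910, 13.7200)

x' = 17.8000 + 13.3000·cos(-0.2609)·0.15 = 19.7275
y' = -18.9000 + 13.3000·sin(-0.2609)·0.15 = -19.4146
θ' = -0.2609 + (13.3000/2.4)·tan(-0.27)·0.15 = -0.4910
v' = 13.3000 + 2.8000·0.15 = 13.7200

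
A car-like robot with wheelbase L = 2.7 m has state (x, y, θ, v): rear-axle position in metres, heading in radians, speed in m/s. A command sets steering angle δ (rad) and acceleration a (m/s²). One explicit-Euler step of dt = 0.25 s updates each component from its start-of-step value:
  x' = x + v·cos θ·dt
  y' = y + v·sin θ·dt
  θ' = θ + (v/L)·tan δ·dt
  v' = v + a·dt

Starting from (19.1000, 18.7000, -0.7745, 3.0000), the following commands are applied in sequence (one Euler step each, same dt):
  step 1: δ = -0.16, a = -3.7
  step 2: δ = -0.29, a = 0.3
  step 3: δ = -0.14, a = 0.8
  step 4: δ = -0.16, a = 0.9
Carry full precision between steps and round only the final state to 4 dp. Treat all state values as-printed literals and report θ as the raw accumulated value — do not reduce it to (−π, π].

after step 1 (δ=-0.16, a=-3.7): (19.636078, 18.175481, -0.819328, 2.075000)
after step 2 (δ=-0.29, a=0.3): (19.990235, 17.796437, -0.876662, 2.150000)
after step 3 (δ=-0.14, a=0.8): (20.334085, 17.383311, -0.904715, 2.350000)
after step 4 (δ=-0.16, a=0.9): (20.697107, 16.921389, -0.939830, 2.575000)

(20.6971, 16.9214, -0.9398, 2.5750)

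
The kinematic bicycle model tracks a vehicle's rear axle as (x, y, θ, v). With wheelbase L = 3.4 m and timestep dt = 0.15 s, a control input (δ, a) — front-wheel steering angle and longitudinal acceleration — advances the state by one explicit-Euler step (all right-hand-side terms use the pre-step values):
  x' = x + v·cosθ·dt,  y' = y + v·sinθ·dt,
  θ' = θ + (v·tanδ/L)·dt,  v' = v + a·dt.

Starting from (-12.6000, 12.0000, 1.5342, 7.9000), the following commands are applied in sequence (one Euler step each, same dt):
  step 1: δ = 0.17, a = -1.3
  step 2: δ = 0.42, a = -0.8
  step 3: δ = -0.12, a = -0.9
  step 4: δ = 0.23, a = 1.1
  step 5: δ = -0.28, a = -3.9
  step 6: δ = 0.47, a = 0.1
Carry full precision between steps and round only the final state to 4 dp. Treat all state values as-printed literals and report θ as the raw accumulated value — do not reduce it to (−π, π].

(-13.2927, 18.7317, 1.8434, 7.0450)

after step 1 (δ=0.17, a=-1.3): (-12.556643, 13.184207, 1.594027, 7.705000)
after step 2 (δ=0.42, a=-0.8): (-12.583490, 14.339645, 1.745829, 7.585000)
after step 3 (δ=-0.12, a=-0.9): (-12.781618, 15.460011, 1.705480, 7.450000)
after step 4 (δ=0.23, a=1.1): (-12.931672, 16.567391, 1.782437, 7.615000)
after step 5 (δ=-0.28, a=-3.9): (-13.171618, 17.684154, 1.685831, 7.030000)
after step 6 (δ=0.47, a=0.1): (-13.292655, 18.731685, 1.843376, 7.045000)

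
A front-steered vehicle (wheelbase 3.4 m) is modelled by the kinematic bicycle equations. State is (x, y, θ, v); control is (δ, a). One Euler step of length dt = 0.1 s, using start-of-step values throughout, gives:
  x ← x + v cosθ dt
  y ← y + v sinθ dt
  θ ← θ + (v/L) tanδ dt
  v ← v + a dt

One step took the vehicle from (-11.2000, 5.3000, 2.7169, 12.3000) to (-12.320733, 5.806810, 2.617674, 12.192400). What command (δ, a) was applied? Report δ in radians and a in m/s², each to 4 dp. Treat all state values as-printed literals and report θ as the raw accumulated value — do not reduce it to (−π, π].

a = (v'−v)/dt = (-0.107600)/0.1 = -1.0760
Δθ = θ'−θ = -0.099226;  (v·dt/L) = 12.3000·0.1/3.4 = 0.361765
tan δ = Δθ·L/(v·dt) = -0.274283  →  δ = -0.2677

δ = -0.2677, a = -1.0760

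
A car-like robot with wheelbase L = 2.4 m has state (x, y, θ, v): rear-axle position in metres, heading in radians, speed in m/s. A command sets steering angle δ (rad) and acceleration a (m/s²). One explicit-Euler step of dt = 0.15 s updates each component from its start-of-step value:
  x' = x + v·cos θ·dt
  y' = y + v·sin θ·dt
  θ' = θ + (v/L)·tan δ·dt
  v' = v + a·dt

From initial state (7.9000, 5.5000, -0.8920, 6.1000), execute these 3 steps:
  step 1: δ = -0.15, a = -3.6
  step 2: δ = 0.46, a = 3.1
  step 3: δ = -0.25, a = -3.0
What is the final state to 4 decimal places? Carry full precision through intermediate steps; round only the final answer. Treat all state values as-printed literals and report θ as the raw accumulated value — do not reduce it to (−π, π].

after step 1 (δ=-0.15, a=-3.6): (8.474489, 4.787829, -0.949620, 5.560000)
after step 2 (δ=0.46, a=3.1): (8.959870, 4.109625, -0.777452, 6.025000)
after step 3 (δ=-0.25, a=-3.0): (9.603976, 3.475675, -0.873604, 5.575000)

(9.6040, 3.4757, -0.8736, 5.5750)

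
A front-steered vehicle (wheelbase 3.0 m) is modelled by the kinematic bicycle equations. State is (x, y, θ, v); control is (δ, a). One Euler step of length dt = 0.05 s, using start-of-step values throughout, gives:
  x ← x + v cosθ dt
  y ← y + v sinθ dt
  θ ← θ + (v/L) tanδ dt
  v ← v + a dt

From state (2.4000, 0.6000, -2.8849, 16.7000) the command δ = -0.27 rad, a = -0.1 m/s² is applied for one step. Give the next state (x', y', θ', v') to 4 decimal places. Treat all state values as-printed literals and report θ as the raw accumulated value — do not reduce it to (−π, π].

x' = 2.4000 + 16.7000·cos(-2.8849)·0.05 = 1.5924
y' = 0.6000 + 16.7000·sin(-2.8849)·0.05 = 0.3880
θ' = -2.8849 + (16.7000/3.0)·tan(-0.27)·0.05 = -2.9619
v' = 16.7000 − 0.1000·0.05 = 16.6950

(1.5924, 0.3880, -2.9619, 16.6950)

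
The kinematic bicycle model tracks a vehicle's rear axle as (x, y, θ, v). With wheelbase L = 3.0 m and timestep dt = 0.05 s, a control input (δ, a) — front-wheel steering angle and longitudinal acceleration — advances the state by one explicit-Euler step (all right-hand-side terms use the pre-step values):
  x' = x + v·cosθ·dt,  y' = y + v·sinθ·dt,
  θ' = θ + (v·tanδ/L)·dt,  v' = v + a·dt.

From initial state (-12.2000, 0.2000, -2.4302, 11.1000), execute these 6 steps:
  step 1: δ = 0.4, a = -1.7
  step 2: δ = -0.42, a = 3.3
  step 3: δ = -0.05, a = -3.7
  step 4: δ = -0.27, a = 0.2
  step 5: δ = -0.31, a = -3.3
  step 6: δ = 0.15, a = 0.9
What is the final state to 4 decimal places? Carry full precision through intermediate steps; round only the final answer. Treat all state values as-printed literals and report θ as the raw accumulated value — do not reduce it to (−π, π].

(-14.7436, -1.9032, -2.5255, 10.8850)

after step 1 (δ=0.4, a=-1.7): (-12.620387, -0.162354, -2.351983, 11.015000)
after step 2 (δ=-0.42, a=3.3): (-13.008182, -0.553429, -2.433967, 11.180000)
after step 3 (δ=-0.05, a=-3.7): (-13.432970, -0.916797, -2.443291, 10.995000)
after step 4 (δ=-0.27, a=0.2): (-13.854043, -1.270241, -2.494007, 11.005000)
after step 5 (δ=-0.31, a=-3.3): (-14.292891, -1.602186, -2.552760, 10.840000)
after step 6 (δ=0.15, a=0.9): (-14.743613, -1.903208, -2.525455, 10.885000)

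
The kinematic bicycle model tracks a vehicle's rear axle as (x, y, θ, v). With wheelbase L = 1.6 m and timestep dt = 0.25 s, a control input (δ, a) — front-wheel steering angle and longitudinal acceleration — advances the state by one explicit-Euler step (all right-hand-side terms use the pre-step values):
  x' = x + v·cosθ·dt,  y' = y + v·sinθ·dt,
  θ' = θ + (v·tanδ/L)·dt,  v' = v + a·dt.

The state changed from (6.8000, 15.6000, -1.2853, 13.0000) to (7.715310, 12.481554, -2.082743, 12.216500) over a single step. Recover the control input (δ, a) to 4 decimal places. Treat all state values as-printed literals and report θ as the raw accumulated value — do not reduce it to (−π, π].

a = (v'−v)/dt = (-0.783500)/0.25 = -3.1340
Δθ = θ'−θ = -0.797443;  (v·dt/L) = 13.0000·0.25/1.6 = 2.031250
tan δ = Δθ·L/(v·dt) = -0.392587  →  δ = -0.3741

δ = -0.3741, a = -3.1340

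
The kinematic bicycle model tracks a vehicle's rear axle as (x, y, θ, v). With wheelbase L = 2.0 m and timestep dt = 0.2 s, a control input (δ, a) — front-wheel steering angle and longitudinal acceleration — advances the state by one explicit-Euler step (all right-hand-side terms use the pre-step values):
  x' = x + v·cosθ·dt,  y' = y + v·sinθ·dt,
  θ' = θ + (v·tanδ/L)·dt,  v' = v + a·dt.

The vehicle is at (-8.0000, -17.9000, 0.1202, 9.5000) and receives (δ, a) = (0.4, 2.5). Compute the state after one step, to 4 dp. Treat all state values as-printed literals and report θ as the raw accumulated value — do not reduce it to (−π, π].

(-6.1137, -17.6722, 0.5219, 10.0000)

x' = -8.0000 + 9.5000·cos(0.1202)·0.2 = -6.1137
y' = -17.9000 + 9.5000·sin(0.1202)·0.2 = -17.6722
θ' = 0.1202 + (9.5000/2.0)·tan(0.4)·0.2 = 0.5219
v' = 9.5000 + 2.5000·0.2 = 10.0000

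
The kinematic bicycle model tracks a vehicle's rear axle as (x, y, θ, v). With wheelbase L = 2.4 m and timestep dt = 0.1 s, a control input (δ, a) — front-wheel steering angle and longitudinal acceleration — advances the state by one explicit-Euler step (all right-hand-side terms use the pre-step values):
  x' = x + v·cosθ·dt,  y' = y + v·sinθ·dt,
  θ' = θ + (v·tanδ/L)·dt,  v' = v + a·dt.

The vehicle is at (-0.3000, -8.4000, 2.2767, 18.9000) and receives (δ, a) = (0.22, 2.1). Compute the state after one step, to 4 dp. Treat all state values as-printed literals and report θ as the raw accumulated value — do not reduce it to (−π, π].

x' = -0.3000 + 18.9000·cos(2.2767)·0.1 = -1.5261
y' = -8.4000 + 18.9000·sin(2.2767)·0.1 = -6.9617
θ' = 2.2767 + (18.9000/2.4)·tan(0.22)·0.1 = 2.4528
v' = 18.9000 + 2.1000·0.1 = 19.1100

(-1.5261, -6.9617, 2.4528, 19.1100)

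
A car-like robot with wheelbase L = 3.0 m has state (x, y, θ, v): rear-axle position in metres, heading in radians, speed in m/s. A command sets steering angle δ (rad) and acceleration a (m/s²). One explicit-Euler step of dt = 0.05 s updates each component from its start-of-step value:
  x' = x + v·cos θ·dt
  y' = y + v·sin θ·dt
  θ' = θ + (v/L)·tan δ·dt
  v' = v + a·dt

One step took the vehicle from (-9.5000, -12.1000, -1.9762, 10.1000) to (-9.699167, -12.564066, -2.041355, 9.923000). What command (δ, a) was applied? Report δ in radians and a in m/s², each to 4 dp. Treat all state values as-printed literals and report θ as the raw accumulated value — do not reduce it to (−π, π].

a = (v'−v)/dt = (-0.177000)/0.05 = -3.5400
Δθ = θ'−θ = -0.065155;  (v·dt/L) = 10.1000·0.05/3.0 = 0.168333
tan δ = Δθ·L/(v·dt) = -0.387059  →  δ = -0.3693

δ = -0.3693, a = -3.5400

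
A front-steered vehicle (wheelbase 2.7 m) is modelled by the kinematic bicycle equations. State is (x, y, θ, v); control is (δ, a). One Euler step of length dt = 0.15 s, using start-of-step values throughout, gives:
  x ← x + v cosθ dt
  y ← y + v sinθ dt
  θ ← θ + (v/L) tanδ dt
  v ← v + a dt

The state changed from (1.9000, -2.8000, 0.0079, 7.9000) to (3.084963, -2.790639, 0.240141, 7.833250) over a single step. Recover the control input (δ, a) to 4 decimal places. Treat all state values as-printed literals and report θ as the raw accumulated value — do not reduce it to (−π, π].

δ = 0.4867, a = -0.4450

a = (v'−v)/dt = (-0.066750)/0.15 = -0.4450
Δθ = θ'−θ = 0.232241;  (v·dt/L) = 7.9000·0.15/2.7 = 0.438889
tan δ = Δθ·L/(v·dt) = 0.529157  →  δ = 0.4867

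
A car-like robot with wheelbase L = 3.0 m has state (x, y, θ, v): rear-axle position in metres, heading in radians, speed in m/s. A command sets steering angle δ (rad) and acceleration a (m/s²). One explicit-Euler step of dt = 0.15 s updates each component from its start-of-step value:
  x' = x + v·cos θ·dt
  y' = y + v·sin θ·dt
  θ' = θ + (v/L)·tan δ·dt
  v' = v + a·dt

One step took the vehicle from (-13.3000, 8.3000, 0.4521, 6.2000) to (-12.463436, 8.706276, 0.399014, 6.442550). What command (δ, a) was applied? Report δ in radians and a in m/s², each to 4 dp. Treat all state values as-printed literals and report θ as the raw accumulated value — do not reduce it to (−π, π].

δ = -0.1696, a = 1.6170

a = (v'−v)/dt = (0.242550)/0.15 = 1.6170
Δθ = θ'−θ = -0.053086;  (v·dt/L) = 6.2000·0.15/3.0 = 0.310000
tan δ = Δθ·L/(v·dt) = -0.171245  →  δ = -0.1696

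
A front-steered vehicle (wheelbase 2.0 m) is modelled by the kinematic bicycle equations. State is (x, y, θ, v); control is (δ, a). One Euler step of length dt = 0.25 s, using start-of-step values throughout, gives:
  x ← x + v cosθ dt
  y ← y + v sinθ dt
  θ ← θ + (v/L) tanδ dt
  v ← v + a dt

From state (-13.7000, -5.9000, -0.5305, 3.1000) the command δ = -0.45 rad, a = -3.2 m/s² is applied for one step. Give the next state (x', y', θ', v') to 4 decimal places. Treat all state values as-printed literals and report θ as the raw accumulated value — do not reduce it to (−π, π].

(-13.0315, -6.2921, -0.7177, 2.3000)

x' = -13.7000 + 3.1000·cos(-0.5305)·0.25 = -13.0315
y' = -5.9000 + 3.1000·sin(-0.5305)·0.25 = -6.2921
θ' = -0.5305 + (3.1000/2.0)·tan(-0.45)·0.25 = -0.7177
v' = 3.1000 − 3.2000·0.25 = 2.3000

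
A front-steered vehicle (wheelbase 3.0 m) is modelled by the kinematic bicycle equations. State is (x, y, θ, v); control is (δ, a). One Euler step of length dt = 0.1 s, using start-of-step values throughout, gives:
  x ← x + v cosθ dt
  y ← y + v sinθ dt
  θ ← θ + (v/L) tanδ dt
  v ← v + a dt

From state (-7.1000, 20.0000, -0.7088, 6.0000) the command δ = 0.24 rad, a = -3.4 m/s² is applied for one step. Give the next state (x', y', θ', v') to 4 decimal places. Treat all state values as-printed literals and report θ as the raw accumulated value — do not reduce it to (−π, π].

x' = -7.1000 + 6.0000·cos(-0.7088)·0.1 = -6.6445
y' = 20.0000 + 6.0000·sin(-0.7088)·0.1 = 19.6094
θ' = -0.7088 + (6.0000/3.0)·tan(0.24)·0.1 = -0.6599
v' = 6.0000 − 3.4000·0.1 = 5.6600

(-6.6445, 19.6094, -0.6599, 5.6600)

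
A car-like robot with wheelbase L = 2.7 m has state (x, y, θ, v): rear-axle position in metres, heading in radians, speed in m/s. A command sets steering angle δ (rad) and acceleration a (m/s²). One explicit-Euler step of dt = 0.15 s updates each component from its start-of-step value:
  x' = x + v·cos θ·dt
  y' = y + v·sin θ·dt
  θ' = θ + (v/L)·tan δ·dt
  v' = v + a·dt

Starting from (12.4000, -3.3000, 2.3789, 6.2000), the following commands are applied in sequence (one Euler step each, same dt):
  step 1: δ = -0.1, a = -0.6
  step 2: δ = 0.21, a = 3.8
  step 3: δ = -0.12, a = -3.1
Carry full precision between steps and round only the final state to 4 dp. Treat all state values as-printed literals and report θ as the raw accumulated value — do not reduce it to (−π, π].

(10.3372, -1.3374, 2.3719, 6.2150)

after step 1 (δ=-0.1, a=-0.6): (11.727630, -2.657490, 2.344340, 6.110000)
after step 2 (δ=0.21, a=3.8): (11.087294, -2.001790, 2.416690, 6.680000)
after step 3 (δ=-0.12, a=-3.1): (10.337233, -1.337402, 2.371942, 6.215000)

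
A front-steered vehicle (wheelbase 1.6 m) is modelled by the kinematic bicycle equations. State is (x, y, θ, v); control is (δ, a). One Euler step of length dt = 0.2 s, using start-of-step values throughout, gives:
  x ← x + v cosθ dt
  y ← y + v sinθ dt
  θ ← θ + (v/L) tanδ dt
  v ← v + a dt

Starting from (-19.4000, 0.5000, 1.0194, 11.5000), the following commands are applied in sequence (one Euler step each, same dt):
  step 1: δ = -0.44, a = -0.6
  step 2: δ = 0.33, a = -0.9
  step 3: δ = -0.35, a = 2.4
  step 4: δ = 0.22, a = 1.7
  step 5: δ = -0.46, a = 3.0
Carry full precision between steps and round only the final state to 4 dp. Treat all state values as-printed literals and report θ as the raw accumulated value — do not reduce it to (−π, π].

after step 1 (δ=-0.44, a=-0.6): (-18.195083, 2.459126, 0.342653, 11.380000)
after step 2 (δ=0.33, a=-0.9): (-16.051394, 3.223832, 0.829895, 11.200000)
after step 3 (δ=-0.35, a=2.4): (-14.539498, 4.876639, 0.318855, 11.680000)
after step 4 (δ=0.22, a=1.7): (-12.321244, 5.608927, 0.645339, 12.020000)
after step 5 (δ=-0.46, a=3.0): (-10.400699, 7.054859, -0.099073, 12.620000)

(-10.4007, 7.0549, -0.0991, 12.6200)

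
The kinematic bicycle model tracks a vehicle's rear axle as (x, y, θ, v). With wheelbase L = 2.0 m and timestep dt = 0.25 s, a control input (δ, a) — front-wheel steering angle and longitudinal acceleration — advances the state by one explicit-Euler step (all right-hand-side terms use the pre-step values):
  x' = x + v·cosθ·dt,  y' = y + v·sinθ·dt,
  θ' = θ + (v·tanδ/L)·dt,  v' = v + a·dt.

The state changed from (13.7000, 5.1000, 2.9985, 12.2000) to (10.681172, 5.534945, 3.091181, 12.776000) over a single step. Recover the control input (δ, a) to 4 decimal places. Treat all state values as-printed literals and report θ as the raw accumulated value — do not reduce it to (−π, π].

a = (v'−v)/dt = (0.576000)/0.25 = 2.3040
Δθ = θ'−θ = 0.092681;  (v·dt/L) = 12.2000·0.25/2.0 = 1.525000
tan δ = Δθ·L/(v·dt) = 0.060774  →  δ = 0.0607

δ = 0.0607, a = 2.3040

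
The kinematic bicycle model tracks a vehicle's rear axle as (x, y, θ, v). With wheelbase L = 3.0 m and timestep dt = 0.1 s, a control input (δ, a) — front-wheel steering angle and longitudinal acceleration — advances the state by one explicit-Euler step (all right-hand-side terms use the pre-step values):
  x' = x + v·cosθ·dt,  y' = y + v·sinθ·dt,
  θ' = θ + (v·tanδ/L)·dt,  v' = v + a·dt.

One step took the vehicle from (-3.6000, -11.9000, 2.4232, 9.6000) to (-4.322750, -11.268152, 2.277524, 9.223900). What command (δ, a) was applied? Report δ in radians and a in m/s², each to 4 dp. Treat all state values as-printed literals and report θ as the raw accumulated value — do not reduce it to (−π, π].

δ = -0.4272, a = -3.7610

a = (v'−v)/dt = (-0.376100)/0.1 = -3.7610
Δθ = θ'−θ = -0.145676;  (v·dt/L) = 9.6000·0.1/3.0 = 0.320000
tan δ = Δθ·L/(v·dt) = -0.455237  →  δ = -0.4272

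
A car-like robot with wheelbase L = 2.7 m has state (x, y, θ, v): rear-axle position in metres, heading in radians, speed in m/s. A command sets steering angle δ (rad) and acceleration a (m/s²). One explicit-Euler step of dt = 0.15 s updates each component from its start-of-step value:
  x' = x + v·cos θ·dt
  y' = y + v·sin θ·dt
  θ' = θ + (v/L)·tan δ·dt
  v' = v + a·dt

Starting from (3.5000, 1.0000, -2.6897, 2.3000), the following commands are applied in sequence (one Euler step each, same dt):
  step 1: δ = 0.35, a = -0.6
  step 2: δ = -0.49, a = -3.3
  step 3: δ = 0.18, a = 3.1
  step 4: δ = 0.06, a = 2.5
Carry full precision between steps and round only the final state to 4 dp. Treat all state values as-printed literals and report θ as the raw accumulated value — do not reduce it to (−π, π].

after step 1 (δ=0.35, a=-0.6): (3.189630, 0.849349, -2.643057, 2.210000)
after step 2 (δ=-0.49, a=-3.3): (2.898479, 0.690846, -2.708546, 1.715000)
after step 3 (δ=0.18, a=3.1): (2.664976, 0.582894, -2.691208, 2.180000)
after step 4 (δ=0.06, a=2.5): (2.370584, 0.440547, -2.683933, 2.555000)

(2.3706, 0.4405, -2.6839, 2.5550)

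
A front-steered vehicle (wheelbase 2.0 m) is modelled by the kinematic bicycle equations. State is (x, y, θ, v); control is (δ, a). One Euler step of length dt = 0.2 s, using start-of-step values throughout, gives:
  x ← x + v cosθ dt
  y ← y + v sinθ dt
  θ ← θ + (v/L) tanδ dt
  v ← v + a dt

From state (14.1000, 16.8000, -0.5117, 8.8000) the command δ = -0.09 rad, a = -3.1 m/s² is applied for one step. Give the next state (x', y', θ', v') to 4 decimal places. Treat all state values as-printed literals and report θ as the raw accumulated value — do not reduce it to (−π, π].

x' = 14.1000 + 8.8000·cos(-0.5117)·0.2 = 15.6346
y' = 16.8000 + 8.8000·sin(-0.5117)·0.2 = 15.9382
θ' = -0.5117 + (8.8000/2.0)·tan(-0.09)·0.2 = -0.5911
v' = 8.8000 − 3.1000·0.2 = 8.1800

(15.6346, 15.9382, -0.5911, 8.1800)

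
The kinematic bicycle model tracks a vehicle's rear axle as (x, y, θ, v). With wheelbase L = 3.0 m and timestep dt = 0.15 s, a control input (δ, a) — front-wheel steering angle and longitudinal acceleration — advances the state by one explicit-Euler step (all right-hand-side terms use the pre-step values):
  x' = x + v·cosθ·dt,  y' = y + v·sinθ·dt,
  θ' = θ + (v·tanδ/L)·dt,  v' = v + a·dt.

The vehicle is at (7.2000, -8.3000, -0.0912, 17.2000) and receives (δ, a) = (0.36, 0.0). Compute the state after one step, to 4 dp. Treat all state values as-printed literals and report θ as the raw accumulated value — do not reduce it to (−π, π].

(9.7693, -8.5350, 0.2325, 17.2000)

x' = 7.2000 + 17.2000·cos(-0.0912)·0.15 = 9.7693
y' = -8.3000 + 17.2000·sin(-0.0912)·0.15 = -8.5350
θ' = -0.0912 + (17.2000/3.0)·tan(0.36)·0.15 = 0.2325
v' = 17.2000 + 0.0000·0.15 = 17.2000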